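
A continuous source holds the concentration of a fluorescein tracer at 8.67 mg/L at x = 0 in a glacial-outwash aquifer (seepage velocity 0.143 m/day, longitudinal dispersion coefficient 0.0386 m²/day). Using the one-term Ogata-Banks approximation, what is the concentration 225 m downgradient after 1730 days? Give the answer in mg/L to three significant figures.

8.44 mg/L

For a continuous step input, C/C₀ ≈ ½·erfc((x−vt)/(2√(Dt))).
vt = 0.143 × 1730 = 247.39 m and 2√(Dt) = 2√(0.0386 × 1730) = 16.34 m.
Argument (x−vt)/(2√(Dt)) = (225 − 247.39)/16.34 = -1.370; ½·erfc(-1.370) = 0.9737.
C = 8.67 × 0.9737 = 8.44 mg/L.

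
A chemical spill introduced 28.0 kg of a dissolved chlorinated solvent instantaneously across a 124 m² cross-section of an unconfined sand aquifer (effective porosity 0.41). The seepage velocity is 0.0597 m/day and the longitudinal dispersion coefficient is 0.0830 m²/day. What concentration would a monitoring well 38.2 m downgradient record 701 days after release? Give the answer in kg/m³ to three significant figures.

0.0192 kg/m³

For an instantaneous plane source, C(x,t) = M/(n_e·A·√(4πDt)) · exp(−(x−vt)²/(4Dt)), with n_e·A the pore (flow) area.
Plume center vt = 0.0597 × 701 = 41.8497 m, so the well at 38.2 m is 3.6497 m upgradient of the peak.
√(4πDt) = 27.04 m, giving peak height M/(n_e·A·√(4πDt)) = 28.0/(0.41 × 124 × 27.04) = 0.02037 kg/m³.
(x−vt)²/(4Dt) = (-3.6497)²/(4 × 0.0830 × 701) = 0.05723; exp(−0.05723) = 0.9444.
C = 0.02037 × 0.9444 = 0.0192 kg/m³.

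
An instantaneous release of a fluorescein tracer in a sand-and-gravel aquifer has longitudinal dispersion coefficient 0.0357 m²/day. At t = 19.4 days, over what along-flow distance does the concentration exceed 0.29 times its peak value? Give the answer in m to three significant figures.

3.70 m

The plume is Gaussian with σ = √(2Dt) = √(2 × 0.0357 × 19.4) = 1.177 m.
C/C_peak = exp(−Δx²/(2σ²)) = 0.29 ⇒ Δx = σ·√(−2 ln 0.29) = 1.177 × 1.573 = 1.851 m.
Width = 2Δx = 3.70 m.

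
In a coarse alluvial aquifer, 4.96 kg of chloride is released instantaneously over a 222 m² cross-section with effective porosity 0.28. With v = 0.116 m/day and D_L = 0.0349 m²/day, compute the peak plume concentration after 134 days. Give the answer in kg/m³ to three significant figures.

0.0104 kg/m³

The peak of an instantaneous 1D plume sits at x = vt; there the Gaussian factor is 1 and C_max = M/(n_e·A·√(4πDt)), where n_e·A is the pore area the mass is dissolved in.
√(4πDt) = √(4π × 0.0349 × 134) = 7.666 m, so C_max = 4.96/(0.28 × 222 × 7.666) = 0.0104 kg/m³.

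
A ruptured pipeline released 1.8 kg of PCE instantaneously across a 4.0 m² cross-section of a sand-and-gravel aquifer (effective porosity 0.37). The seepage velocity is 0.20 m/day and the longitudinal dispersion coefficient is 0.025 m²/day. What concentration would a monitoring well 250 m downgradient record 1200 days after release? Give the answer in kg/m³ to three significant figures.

0.0272 kg/m³

For an instantaneous plane source, C(x,t) = M/(n_e·A·√(4πDt)) · exp(−(x−vt)²/(4Dt)), with n_e·A the pore (flow) area.
Plume center vt = 0.20 × 1200 = 240 m, so the well at 250 m is 10 m downgradient of the peak.
√(4πDt) = 19.42 m, giving peak height M/(n_e·A·√(4πDt)) = 1.8/(0.37 × 4.0 × 19.42) = 0.06263 kg/m³.
(x−vt)²/(4Dt) = (10)²/(4 × 0.025 × 1200) = 0.8333; exp(−0.8333) = 0.4346.
C = 0.06263 × 0.4346 = 0.0272 kg/m³.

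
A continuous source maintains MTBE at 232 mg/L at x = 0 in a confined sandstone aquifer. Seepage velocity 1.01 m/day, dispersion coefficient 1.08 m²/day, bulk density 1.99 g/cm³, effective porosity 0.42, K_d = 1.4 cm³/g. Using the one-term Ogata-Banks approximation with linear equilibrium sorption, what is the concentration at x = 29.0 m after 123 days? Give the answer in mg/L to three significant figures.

3.60 mg/L

Retardation factor R = 1 + ρ_b·K_d/n = 1 + 1.99 × 1.4/0.42 = 7.633.
Sorption retards both mechanisms: v_R = v/R = 0.1323 m/day, D_R = D/R = 0.1415 m²/day.
v_R·t = 0.1323 × 123 = 16.2729 m; 2√(D_R t) = 8.344 m; argument = (29.0 − 16.2729)/8.344 = 1.525.
C = C₀ × ½·erfc(1.525) = 232 × 0.01552 = 3.60 mg/L.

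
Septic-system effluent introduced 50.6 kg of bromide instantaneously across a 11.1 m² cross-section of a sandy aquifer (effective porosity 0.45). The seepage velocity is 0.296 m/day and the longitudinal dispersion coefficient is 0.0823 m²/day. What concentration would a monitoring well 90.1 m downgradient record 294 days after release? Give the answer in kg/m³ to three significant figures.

0.527 kg/m³

For an instantaneous plane source, C(x,t) = M/(n_e·A·√(4πDt)) · exp(−(x−vt)²/(4Dt)), with n_e·A the pore (flow) area.
Plume center vt = 0.296 × 294 = 87.024 m, so the well at 90.1 m is 3.076 m downgradient of the peak.
√(4πDt) = 17.44 m, giving peak height M/(n_e·A·√(4πDt)) = 50.6/(0.45 × 11.1 × 17.44) = 0.5809 kg/m³.
(x−vt)²/(4Dt) = (3.076)²/(4 × 0.0823 × 294) = 0.09776; exp(−0.09776) = 0.9069.
C = 0.5809 × 0.9069 = 0.527 kg/m³.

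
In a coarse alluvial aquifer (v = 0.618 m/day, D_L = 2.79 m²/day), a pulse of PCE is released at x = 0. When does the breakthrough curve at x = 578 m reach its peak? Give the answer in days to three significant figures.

928 days

For the 1D instantaneous-source solution, setting ∂C/∂t = 0 at fixed x gives v²t² + 2Dt − x² = 0, so t = (√(D² + v²x²) − D)/v².
√(D² + v²x²) = √(2.79² + 0.618² × 578²) = 357.2; v² = 0.381924.
t = (357.2 − 2.79)/0.381924 = 928 days (vs. the pure-advection estimate x/v = 935 d).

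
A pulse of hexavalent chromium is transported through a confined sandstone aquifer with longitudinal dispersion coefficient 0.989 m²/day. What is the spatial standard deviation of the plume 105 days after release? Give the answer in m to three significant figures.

14.4 m

Dispersive spreading gives a Gaussian with σ² = 2Dt; advection only shifts the center.
σ = √(2 × 0.989 × 105) = 14.4 m.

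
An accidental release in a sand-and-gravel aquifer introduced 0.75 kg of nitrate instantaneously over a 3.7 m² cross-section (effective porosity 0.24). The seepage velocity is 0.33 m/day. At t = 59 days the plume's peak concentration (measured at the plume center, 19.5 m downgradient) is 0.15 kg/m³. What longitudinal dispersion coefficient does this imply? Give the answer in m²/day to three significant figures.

0.0428 m²/day

At the plume center C_max = M/(n_e·A·√(4πDt)), so D = M²/(4πt·(n_e·A·C_max)²).
n_e·A·C_max = 0.24 × 3.7 × 0.15 = 0.1332 kg/m.
D = 0.75²/(4π × 59 × 0.1332²) = 0.0428 m²/day.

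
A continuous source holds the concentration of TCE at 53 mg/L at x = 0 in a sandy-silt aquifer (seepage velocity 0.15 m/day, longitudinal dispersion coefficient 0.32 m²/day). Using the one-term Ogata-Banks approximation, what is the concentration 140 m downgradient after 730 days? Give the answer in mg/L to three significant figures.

4.19 mg/L

For a continuous step input, C/C₀ ≈ ½·erfc((x−vt)/(2√(Dt))).
vt = 0.15 × 730 = 109.5 m and 2√(Dt) = 2√(0.32 × 730) = 30.57 m.
Argument (x−vt)/(2√(Dt)) = (140 − 109.5)/30.57 = 0.9977; ½·erfc(0.9977) = 0.07913.
C = 53 × 0.07913 = 4.19 mg/L.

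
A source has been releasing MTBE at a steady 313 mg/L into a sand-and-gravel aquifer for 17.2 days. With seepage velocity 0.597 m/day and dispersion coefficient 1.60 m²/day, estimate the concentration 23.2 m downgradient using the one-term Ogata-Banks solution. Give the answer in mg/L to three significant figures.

For a continuous step input, C/C₀ ≈ ½·erfc((x−vt)/(2√(Dt))).
vt = 0.597 × 17.2 = 10.2684 m and 2√(Dt) = 2√(1.60 × 17.2) = 10.49 m.
Argument (x−vt)/(2√(Dt)) = (23.2 − 10.2684)/10.49 = 1.233; ½·erfc(1.233) = 0.04060.
C = 313 × 0.04060 = 12.7 mg/L.

12.7 mg/L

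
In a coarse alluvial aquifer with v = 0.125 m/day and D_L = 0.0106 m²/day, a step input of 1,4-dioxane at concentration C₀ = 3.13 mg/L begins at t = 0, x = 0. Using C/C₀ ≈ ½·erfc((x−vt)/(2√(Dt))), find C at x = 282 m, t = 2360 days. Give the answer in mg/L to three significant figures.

3.03 mg/L

For a continuous step input, C/C₀ ≈ ½·erfc((x−vt)/(2√(Dt))).
vt = 0.125 × 2360 = 295 m and 2√(Dt) = 2√(0.0106 × 2360) = 10.00 m.
Argument (x−vt)/(2√(Dt)) = (282 − 295)/10.00 = -1.300; ½·erfc(-1.300) = 0.9670.
C = 3.13 × 0.9670 = 3.03 mg/L.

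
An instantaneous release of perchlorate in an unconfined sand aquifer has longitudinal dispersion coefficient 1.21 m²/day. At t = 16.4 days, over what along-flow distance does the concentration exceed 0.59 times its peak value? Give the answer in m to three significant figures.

The plume is Gaussian with σ = √(2Dt) = √(2 × 1.21 × 16.4) = 6.300 m.
C/C_peak = exp(−Δx²/(2σ²)) = 0.59 ⇒ Δx = σ·√(−2 ln 0.59) = 6.300 × 1.027 = 6.470 m.
Width = 2Δx = 12.9 m.

12.9 m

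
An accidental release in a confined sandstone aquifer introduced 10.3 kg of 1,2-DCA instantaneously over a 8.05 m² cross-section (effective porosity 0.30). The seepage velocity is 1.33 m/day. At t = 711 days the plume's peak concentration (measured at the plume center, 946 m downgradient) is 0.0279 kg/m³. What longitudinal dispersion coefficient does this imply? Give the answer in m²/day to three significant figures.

At the plume center C_max = M/(n_e·A·√(4πDt)), so D = M²/(4πt·(n_e·A·C_max)²).
n_e·A·C_max = 0.30 × 8.05 × 0.0279 = 0.06738 kg/m.
D = 10.3²/(4π × 711 × 0.06738²) = 2.62 m²/day.

2.62 m²/day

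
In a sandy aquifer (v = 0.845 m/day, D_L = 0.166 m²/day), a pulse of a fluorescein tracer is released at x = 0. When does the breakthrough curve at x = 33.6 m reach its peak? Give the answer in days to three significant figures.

39.5 days

For the 1D instantaneous-source solution, setting ∂C/∂t = 0 at fixed x gives v²t² + 2Dt − x² = 0, so t = (√(D² + v²x²) − D)/v².
√(D² + v²x²) = √(0.166² + 0.845² × 33.6²) = 28.39; v² = 0.714025.
t = (28.39 − 0.166)/0.714025 = 39.5 days (vs. the pure-advection estimate x/v = 39.8 d).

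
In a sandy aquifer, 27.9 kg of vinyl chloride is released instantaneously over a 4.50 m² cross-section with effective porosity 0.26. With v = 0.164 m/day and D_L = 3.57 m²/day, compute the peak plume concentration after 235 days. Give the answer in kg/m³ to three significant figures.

The peak of an instantaneous 1D plume sits at x = vt; there the Gaussian factor is 1 and C_max = M/(n_e·A·√(4πDt)), where n_e·A is the pore area the mass is dissolved in.
√(4πDt) = √(4π × 3.57 × 235) = 102.7 m, so C_max = 27.9/(0.26 × 4.50 × 102.7) = 0.232 kg/m³.

0.232 kg/m³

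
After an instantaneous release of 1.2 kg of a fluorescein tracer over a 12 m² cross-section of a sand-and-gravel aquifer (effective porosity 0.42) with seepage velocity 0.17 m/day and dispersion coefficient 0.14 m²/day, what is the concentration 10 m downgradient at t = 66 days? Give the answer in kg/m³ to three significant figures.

For an instantaneous plane source, C(x,t) = M/(n_e·A·√(4πDt)) · exp(−(x−vt)²/(4Dt)), with n_e·A the pore (flow) area.
Plume center vt = 0.17 × 66 = 11.22 m, so the well at 10 m is 1.22 m upgradient of the peak.
√(4πDt) = 10.78 m, giving peak height M/(n_e·A·√(4πDt)) = 1.2/(0.42 × 12 × 10.78) = 0.02209 kg/m³.
(x−vt)²/(4Dt) = (-1.22)²/(4 × 0.14 × 66) = 0.04027; exp(−0.04027) = 0.9605.
C = 0.02209 × 0.9605 = 0.0212 kg/m³.

0.0212 kg/m³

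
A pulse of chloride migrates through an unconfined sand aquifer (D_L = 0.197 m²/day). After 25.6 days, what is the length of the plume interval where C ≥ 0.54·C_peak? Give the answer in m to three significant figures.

The plume is Gaussian with σ = √(2Dt) = √(2 × 0.197 × 25.6) = 3.176 m.
C/C_peak = exp(−Δx²/(2σ²)) = 0.54 ⇒ Δx = σ·√(−2 ln 0.54) = 3.176 × 1.110 = 3.525 m.
Width = 2Δx = 7.05 m.

7.05 m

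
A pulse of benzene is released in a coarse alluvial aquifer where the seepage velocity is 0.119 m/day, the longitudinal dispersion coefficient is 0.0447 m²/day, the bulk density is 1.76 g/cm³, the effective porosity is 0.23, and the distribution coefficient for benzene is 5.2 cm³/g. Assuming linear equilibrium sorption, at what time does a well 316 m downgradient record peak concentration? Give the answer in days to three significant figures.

108000 days

Retardation factor R = 1 + ρ_b·K_d/n = 1 + 1.76 × 5.2/0.23 = 40.79.
Sorption retards both mechanisms: v_R = v/R = 0.002917 m/day, D_R = D/R = 0.001096 m²/day.
Peak time from v_R²t² + 2D_R t − x² = 0: t = (√(D_R² + v_R²x²) − D_R)/v_R².
√(D_R² + v_R²x²) = √(0.001096² + 0.002917² × 316²) = 0.9218; v_R² = 8.509e-06.
t = (0.9218 − 0.001096)/8.509e-06 = 108000 days.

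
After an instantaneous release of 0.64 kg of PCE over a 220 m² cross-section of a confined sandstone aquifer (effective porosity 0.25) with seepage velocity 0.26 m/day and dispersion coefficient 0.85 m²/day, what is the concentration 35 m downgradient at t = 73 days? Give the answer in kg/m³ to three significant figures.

0.000148 kg/m³

For an instantaneous plane source, C(x,t) = M/(n_e·A·√(4πDt)) · exp(−(x−vt)²/(4Dt)), with n_e·A the pore (flow) area.
Plume center vt = 0.26 × 73 = 18.98 m, so the well at 35 m is 16.02 m downgradient of the peak.
√(4πDt) = 27.92 m, giving peak height M/(n_e·A·√(4πDt)) = 0.64/(0.25 × 220 × 27.92) = 0.0004168 kg/m³.
(x−vt)²/(4Dt) = (16.02)²/(4 × 0.85 × 73) = 1.034; exp(−1.034) = 0.3556.
C = 0.0004168 × 0.3556 = 0.000148 kg/m³.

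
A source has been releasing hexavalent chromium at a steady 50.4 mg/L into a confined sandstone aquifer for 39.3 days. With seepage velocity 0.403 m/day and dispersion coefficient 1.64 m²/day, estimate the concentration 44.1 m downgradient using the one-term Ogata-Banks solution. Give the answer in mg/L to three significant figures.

For a continuous step input, C/C₀ ≈ ½·erfc((x−vt)/(2√(Dt))).
vt = 0.403 × 39.3 = 15.8379 m and 2√(Dt) = 2√(1.64 × 39.3) = 16.06 m.
Argument (x−vt)/(2√(Dt)) = (44.1 − 15.8379)/16.06 = 1.760; ½·erfc(1.760) = 0.006405.
C = 50.4 × 0.006405 = 0.323 mg/L.

0.323 mg/L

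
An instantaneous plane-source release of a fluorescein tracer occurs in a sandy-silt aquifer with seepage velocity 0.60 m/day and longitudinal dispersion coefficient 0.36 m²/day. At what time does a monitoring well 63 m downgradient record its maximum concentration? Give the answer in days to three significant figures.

For the 1D instantaneous-source solution, setting ∂C/∂t = 0 at fixed x gives v²t² + 2Dt − x² = 0, so t = (√(D² + v²x²) − D)/v².
√(D² + v²x²) = √(0.36² + 0.60² × 63²) = 37.80; v² = 0.36.
t = (37.80 − 0.36)/0.36 = 104 days (vs. the pure-advection estimate x/v = 105 d).

104 days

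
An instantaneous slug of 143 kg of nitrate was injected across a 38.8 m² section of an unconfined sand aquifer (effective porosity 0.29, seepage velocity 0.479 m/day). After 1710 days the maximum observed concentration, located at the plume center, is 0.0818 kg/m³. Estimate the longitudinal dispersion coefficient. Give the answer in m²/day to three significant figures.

At the plume center C_max = M/(n_e·A·√(4πDt)), so D = M²/(4πt·(n_e·A·C_max)²).
n_e·A·C_max = 0.29 × 38.8 × 0.0818 = 0.9204 kg/m.
D = 143²/(4π × 1710 × 0.9204²) = 1.12 m²/day.

1.12 m²/day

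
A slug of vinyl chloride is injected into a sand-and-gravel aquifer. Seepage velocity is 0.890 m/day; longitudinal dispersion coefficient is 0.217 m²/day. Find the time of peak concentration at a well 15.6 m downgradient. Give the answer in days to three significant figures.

17.3 days

For the 1D instantaneous-source solution, setting ∂C/∂t = 0 at fixed x gives v²t² + 2Dt − x² = 0, so t = (√(D² + v²x²) − D)/v².
√(D² + v²x²) = √(0.217² + 0.890² × 15.6²) = 13.89; v² = 0.7921.
t = (13.89 − 0.217)/0.7921 = 17.3 days (vs. the pure-advection estimate x/v = 17.5 d).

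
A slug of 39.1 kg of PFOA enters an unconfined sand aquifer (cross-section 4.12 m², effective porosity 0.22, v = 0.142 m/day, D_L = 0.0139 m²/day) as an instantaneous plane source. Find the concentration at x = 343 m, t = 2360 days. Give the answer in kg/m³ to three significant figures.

For an instantaneous plane source, C(x,t) = M/(n_e·A·√(4πDt)) · exp(−(x−vt)²/(4Dt)), with n_e·A the pore (flow) area.
Plume center vt = 0.142 × 2360 = 335.12 m, so the well at 343 m is 7.88 m downgradient of the peak.
√(4πDt) = 20.30 m, giving peak height M/(n_e·A·√(4πDt)) = 39.1/(0.22 × 4.12 × 20.30) = 2.125 kg/m³.
(x−vt)²/(4Dt) = (7.88)²/(4 × 0.0139 × 2360) = 0.4732; exp(−0.4732) = 0.6230.
C = 2.125 × 0.6230 = 1.32 kg/m³.

1.32 kg/m³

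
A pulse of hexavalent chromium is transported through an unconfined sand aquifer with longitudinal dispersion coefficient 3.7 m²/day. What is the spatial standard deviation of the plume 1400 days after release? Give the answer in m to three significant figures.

102 m

Dispersive spreading gives a Gaussian with σ² = 2Dt; advection only shifts the center.
σ = √(2 × 3.7 × 1400) = 102 m.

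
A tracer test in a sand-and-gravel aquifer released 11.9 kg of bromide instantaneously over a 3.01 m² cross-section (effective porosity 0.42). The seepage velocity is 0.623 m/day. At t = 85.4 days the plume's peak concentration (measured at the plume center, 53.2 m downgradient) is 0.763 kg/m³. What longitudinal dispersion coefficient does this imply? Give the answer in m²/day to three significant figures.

At the plume center C_max = M/(n_e·A·√(4πDt)), so D = M²/(4πt·(n_e·A·C_max)²).
n_e·A·C_max = 0.42 × 3.01 × 0.763 = 0.9646 kg/m.
D = 11.9²/(4π × 85.4 × 0.9646²) = 0.142 m²/day.

0.142 m²/day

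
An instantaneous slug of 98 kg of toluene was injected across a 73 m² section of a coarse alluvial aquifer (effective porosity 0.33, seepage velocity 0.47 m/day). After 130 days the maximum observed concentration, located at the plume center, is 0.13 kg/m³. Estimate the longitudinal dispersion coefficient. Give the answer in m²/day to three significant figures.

0.599 m²/day

At the plume center C_max = M/(n_e·A·√(4πDt)), so D = M²/(4πt·(n_e·A·C_max)²).
n_e·A·C_max = 0.33 × 73 × 0.13 = 3.132 kg/m.
D = 98²/(4π × 130 × 3.132²) = 0.599 m²/day.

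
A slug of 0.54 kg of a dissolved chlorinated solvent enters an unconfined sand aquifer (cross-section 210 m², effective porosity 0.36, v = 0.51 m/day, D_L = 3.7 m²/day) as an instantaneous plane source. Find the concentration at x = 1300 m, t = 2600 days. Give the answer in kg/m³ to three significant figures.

2.02e-05 kg/m³

For an instantaneous plane source, C(x,t) = M/(n_e·A·√(4πDt)) · exp(−(x−vt)²/(4Dt)), with n_e·A the pore (flow) area.
Plume center vt = 0.51 × 2600 = 1326 m, so the well at 1300 m is 26 m upgradient of the peak.
√(4πDt) = 347.7 m, giving peak height M/(n_e·A·√(4πDt)) = 0.54/(0.36 × 210 × 347.7) = 2.054e-05 kg/m³.
(x−vt)²/(4Dt) = (-26)²/(4 × 3.7 × 2600) = 0.01757; exp(−0.01757) = 0.9826.
C = 2.054e-05 × 0.9826 = 2.02e-05 kg/m³.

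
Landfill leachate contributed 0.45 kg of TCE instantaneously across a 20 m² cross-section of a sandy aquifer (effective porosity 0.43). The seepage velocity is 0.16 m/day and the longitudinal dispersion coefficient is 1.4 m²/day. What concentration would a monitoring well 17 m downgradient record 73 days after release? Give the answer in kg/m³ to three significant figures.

0.00136 kg/m³

For an instantaneous plane source, C(x,t) = M/(n_e·A·√(4πDt)) · exp(−(x−vt)²/(4Dt)), with n_e·A the pore (flow) area.
Plume center vt = 0.16 × 73 = 11.68 m, so the well at 17 m is 5.32 m downgradient of the peak.
√(4πDt) = 35.84 m, giving peak height M/(n_e·A·√(4πDt)) = 0.45/(0.43 × 20 × 35.84) = 0.001460 kg/m³.
(x−vt)²/(4Dt) = (5.32)²/(4 × 1.4 × 73) = 0.06923; exp(−0.06923) = 0.9331.
C = 0.001460 × 0.9331 = 0.00136 kg/m³.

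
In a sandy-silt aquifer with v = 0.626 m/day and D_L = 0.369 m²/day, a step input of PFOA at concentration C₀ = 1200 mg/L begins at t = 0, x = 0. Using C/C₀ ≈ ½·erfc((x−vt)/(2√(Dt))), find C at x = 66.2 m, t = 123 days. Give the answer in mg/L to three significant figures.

For a continuous step input, C/C₀ ≈ ½·erfc((x−vt)/(2√(Dt))).
vt = 0.626 × 123 = 76.998 m and 2√(Dt) = 2√(0.369 × 123) = 13.47 m.
Argument (x−vt)/(2√(Dt)) = (66.2 − 76.998)/13.47 = -0.8016; ½·erfc(-0.8016) = 0.8715.
C = 1200 × 0.8715 = 1050 mg/L.

1050 mg/L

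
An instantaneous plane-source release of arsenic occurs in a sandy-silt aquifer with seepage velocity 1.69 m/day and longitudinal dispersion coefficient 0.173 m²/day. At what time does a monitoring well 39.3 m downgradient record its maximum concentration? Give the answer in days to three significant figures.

For the 1D instantaneous-source solution, setting ∂C/∂t = 0 at fixed x gives v²t² + 2Dt − x² = 0, so t = (√(D² + v²x²) − D)/v².
√(D² + v²x²) = √(0.173² + 1.69² × 39.3²) = 66.42; v² = 2.8561.
t = (66.42 − 0.173)/2.8561 = 23.2 days (vs. the pure-advection estimate x/v = 23.3 d).

23.2 days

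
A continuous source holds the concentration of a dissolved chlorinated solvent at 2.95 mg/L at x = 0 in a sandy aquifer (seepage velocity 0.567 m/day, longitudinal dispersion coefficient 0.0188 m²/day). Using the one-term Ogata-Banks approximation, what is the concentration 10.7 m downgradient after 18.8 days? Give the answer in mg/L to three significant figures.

For a continuous step input, C/C₀ ≈ ½·erfc((x−vt)/(2√(Dt))).
vt = 0.567 × 18.8 = 10.6596 m and 2√(Dt) = 2√(0.0188 × 18.8) = 1.189 m.
Argument (x−vt)/(2√(Dt)) = (10.7 − 10.6596)/1.189 = 0.03398; ½·erfc(0.03398) = 0.4808.
C = 2.95 × 0.4808 = 1.42 mg/L.

1.42 mg/L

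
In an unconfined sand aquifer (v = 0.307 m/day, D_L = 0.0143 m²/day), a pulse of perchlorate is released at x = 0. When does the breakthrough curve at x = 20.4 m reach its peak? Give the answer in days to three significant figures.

For the 1D instantaneous-source solution, setting ∂C/∂t = 0 at fixed x gives v²t² + 2Dt − x² = 0, so t = (√(D² + v²x²) − D)/v².
√(D² + v²x²) = √(0.0143² + 0.307² × 20.4²) = 6.263; v² = 0.094249.
t = (6.263 − 0.0143)/0.094249 = 66.3 days (vs. the pure-advection estimate x/v = 66.4 d).

66.3 days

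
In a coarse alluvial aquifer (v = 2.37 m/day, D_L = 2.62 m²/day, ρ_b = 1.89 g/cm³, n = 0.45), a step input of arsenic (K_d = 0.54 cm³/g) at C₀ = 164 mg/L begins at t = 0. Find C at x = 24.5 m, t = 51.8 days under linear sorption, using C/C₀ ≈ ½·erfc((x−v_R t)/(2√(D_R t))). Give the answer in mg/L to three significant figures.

Retardation factor R = 1 + ρ_b·K_d/n = 1 + 1.89 × 0.54/0.45 = 3.268.
Sorption retards both mechanisms: v_R = v/R = 0.7252 m/day, D_R = D/R = 0.8017 m²/day.
v_R·t = 0.7252 × 51.8 = 37.56536 m; 2√(D_R t) = 12.89 m; argument = (24.5 − 37.56536)/12.89 = -1.014.
C = C₀ × ½·erfc(-1.014) = 164 × 0.9242 = 152 mg/L.

152 mg/L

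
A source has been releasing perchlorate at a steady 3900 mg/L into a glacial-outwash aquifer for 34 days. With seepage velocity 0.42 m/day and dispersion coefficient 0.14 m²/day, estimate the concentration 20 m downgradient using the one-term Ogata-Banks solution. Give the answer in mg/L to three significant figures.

124 mg/L

For a continuous step input, C/C₀ ≈ ½·erfc((x−vt)/(2√(Dt))).
vt = 0.42 × 34 = 14.28 m and 2√(Dt) = 2√(0.14 × 34) = 4.363 m.
Argument (x−vt)/(2√(Dt)) = (20 − 14.28)/4.363 = 1.311; ½·erfc(1.311) = 0.03187.
C = 3900 × 0.03187 = 124 mg/L.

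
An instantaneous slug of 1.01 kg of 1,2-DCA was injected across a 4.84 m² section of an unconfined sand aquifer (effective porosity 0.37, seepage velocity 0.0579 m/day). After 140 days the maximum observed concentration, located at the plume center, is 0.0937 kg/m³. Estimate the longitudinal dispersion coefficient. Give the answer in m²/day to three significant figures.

0.0206 m²/day

At the plume center C_max = M/(n_e·A·√(4πDt)), so D = M²/(4πt·(n_e·A·C_max)²).
n_e·A·C_max = 0.37 × 4.84 × 0.0937 = 0.1678 kg/m.
D = 1.01²/(4π × 140 × 0.1678²) = 0.0206 m²/day.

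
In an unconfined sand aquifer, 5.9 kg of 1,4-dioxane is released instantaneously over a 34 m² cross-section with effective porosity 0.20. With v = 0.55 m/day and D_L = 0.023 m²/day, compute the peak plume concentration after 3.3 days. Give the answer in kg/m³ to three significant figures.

The peak of an instantaneous 1D plume sits at x = vt; there the Gaussian factor is 1 and C_max = M/(n_e·A·√(4πDt)), where n_e·A is the pore area the mass is dissolved in.
√(4πDt) = √(4π × 0.023 × 3.3) = 0.9766 m, so C_max = 5.9/(0.20 × 34 × 0.9766) = 0.888 kg/m³.

0.888 kg/m³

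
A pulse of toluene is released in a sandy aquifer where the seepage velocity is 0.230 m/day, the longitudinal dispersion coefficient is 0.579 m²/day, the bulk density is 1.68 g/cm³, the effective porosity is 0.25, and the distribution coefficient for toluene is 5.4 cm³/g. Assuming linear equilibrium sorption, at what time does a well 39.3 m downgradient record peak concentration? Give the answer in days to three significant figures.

5980 days

Retardation factor R = 1 + ρ_b·K_d/n = 1 + 1.68 × 5.4/0.25 = 37.29.
Sorption retards both mechanisms: v_R = v/R = 0.006168 m/day, D_R = D/R = 0.01553 m²/day.
Peak time from v_R²t² + 2D_R t − x² = 0: t = (√(D_R² + v_R²x²) − D_R)/v_R².
√(D_R² + v_R²x²) = √(0.01553² + 0.006168² × 39.3²) = 0.2429; v_R² = 3.804e-05.
t = (0.2429 − 0.01553)/3.804e-05 = 5980 days.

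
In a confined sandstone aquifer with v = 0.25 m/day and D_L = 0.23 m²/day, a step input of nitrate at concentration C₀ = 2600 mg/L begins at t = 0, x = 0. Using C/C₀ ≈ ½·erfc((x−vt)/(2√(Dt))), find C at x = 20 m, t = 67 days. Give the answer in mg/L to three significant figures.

726 mg/L

For a continuous step input, C/C₀ ≈ ½·erfc((x−vt)/(2√(Dt))).
vt = 0.25 × 67 = 16.75 m and 2√(Dt) = 2√(0.23 × 67) = 7.851 m.
Argument (x−vt)/(2√(Dt)) = (20 − 16.75)/7.851 = 0.4140; ½·erfc(0.4140) = 0.2791.
C = 2600 × 0.2791 = 726 mg/L.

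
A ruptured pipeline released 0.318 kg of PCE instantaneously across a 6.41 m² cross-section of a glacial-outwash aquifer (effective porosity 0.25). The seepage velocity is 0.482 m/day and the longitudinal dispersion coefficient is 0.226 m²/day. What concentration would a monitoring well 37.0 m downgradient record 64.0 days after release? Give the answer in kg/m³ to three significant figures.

For an instantaneous plane source, C(x,t) = M/(n_e·A·√(4πDt)) · exp(−(x−vt)²/(4Dt)), with n_e·A the pore (flow) area.
Plume center vt = 0.482 × 64.0 = 30.848 m, so the well at 37.0 m is 6.152 m downgradient of the peak.
√(4πDt) = 13.48 m, giving peak height M/(n_e·A·√(4πDt)) = 0.318/(0.25 × 6.41 × 13.48) = 0.01472 kg/m³.
(x−vt)²/(4Dt) = (6.152)²/(4 × 0.226 × 64.0) = 0.6542; exp(−0.6542) = 0.5199.
C = 0.01472 × 0.5199 = 0.00765 kg/m³.

0.00765 kg/m³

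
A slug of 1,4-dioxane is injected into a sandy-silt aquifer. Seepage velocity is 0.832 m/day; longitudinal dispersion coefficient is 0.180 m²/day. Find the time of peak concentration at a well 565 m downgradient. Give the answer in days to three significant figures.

679 days

For the 1D instantaneous-source solution, setting ∂C/∂t = 0 at fixed x gives v²t² + 2Dt − x² = 0, so t = (√(D² + v²x²) − D)/v².
√(D² + v²x²) = √(0.180² + 0.832² × 565²) = 470.1; v² = 0.692224.
t = (470.1 − 0.180)/0.692224 = 679 days (vs. the pure-advection estimate x/v = 679 d).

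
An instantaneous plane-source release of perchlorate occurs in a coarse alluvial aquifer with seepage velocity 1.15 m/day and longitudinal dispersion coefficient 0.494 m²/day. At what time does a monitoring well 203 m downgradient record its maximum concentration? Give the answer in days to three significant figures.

For the 1D instantaneous-source solution, setting ∂C/∂t = 0 at fixed x gives v²t² + 2Dt − x² = 0, so t = (√(D² + v²x²) − D)/v².
√(D² + v²x²) = √(0.494² + 1.15² × 203²) = 233.5; v² = 1.3225.
t = (233.5 − 0.494)/1.3225 = 176 days (vs. the pure-advection estimate x/v = 177 d).

176 days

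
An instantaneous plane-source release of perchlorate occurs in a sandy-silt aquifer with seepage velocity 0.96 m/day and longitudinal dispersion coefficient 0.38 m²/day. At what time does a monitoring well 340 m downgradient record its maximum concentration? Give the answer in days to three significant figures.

For the 1D instantaneous-source solution, setting ∂C/∂t = 0 at fixed x gives v²t² + 2Dt − x² = 0, so t = (√(D² + v²x²) − D)/v².
√(D² + v²x²) = √(0.38² + 0.96² × 340²) = 326.4; v² = 0.9216.
t = (326.4 − 0.38)/0.9216 = 354 days (vs. the pure-advection estimate x/v = 354 d).

354 days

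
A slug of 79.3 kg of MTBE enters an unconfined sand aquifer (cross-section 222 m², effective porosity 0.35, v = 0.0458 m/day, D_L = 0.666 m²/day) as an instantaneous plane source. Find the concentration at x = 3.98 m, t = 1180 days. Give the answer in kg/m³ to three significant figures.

0.00463 kg/m³

For an instantaneous plane source, C(x,t) = M/(n_e·A·√(4πDt)) · exp(−(x−vt)²/(4Dt)), with n_e·A the pore (flow) area.
Plume center vt = 0.0458 × 1180 = 54.044 m, so the well at 3.98 m is 50.064 m upgradient of the peak.
√(4πDt) = 99.38 m, giving peak height M/(n_e·A·√(4πDt)) = 79.3/(0.35 × 222 × 99.38) = 0.01027 kg/m³.
(x−vt)²/(4Dt) = (-50.064)²/(4 × 0.666 × 1180) = 0.7973; exp(−0.7973) = 0.4505.
C = 0.01027 × 0.4505 = 0.00463 kg/m³.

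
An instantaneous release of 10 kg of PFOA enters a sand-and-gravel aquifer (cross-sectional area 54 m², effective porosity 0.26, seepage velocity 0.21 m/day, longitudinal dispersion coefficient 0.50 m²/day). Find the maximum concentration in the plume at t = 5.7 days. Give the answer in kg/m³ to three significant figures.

0.119 kg/m³

The peak of an instantaneous 1D plume sits at x = vt; there the Gaussian factor is 1 and C_max = M/(n_e·A·√(4πDt)), where n_e·A is the pore area the mass is dissolved in.
√(4πDt) = √(4π × 0.50 × 5.7) = 5.984 m, so C_max = 10/(0.26 × 54 × 5.984) = 0.119 kg/m³.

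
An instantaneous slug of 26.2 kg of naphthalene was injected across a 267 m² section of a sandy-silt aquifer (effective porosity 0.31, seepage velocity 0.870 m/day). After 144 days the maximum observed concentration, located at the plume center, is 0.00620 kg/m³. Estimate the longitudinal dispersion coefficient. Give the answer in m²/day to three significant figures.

1.44 m²/day

At the plume center C_max = M/(n_e·A·√(4πDt)), so D = M²/(4πt·(n_e·A·C_max)²).
n_e·A·C_max = 0.31 × 267 × 0.00620 = 0.5132 kg/m.
D = 26.2²/(4π × 144 × 0.5132²) = 1.44 m²/day.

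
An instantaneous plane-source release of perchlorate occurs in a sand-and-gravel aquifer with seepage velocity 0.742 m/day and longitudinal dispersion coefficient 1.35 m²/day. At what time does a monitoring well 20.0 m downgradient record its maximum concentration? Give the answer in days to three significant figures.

For the 1D instantaneous-source solution, setting ∂C/∂t = 0 at fixed x gives v²t² + 2Dt − x² = 0, so t = (√(D² + v²x²) − D)/v².
√(D² + v²x²) = √(1.35² + 0.742² × 20.0²) = 14.90; v² = 0.550564.
t = (14.90 − 1.35)/0.550564 = 24.6 days (vs. the pure-advection estimate x/v = 27.0 d).

24.6 days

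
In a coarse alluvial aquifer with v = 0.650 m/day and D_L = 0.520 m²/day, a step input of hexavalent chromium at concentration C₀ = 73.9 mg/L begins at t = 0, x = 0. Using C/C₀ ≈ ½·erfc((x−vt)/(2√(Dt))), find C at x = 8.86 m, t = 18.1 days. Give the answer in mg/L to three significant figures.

For a continuous step input, C/C₀ ≈ ½·erfc((x−vt)/(2√(Dt))).
vt = 0.650 × 18.1 = 11.765 m and 2√(Dt) = 2√(0.520 × 18.1) = 6.136 m.
Argument (x−vt)/(2√(Dt)) = (8.86 − 11.765)/6.136 = -0.4734; ½·erfc(-0.4734) = 0.7484.
C = 73.9 × 0.7484 = 55.3 mg/L.

55.3 mg/L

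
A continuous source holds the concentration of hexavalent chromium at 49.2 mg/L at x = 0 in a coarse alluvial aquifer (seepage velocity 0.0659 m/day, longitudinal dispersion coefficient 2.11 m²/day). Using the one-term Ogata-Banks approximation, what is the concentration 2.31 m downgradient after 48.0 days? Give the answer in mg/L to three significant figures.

For a continuous step input, C/C₀ ≈ ½·erfc((x−vt)/(2√(Dt))).
vt = 0.0659 × 48.0 = 3.1632 m and 2√(Dt) = 2√(2.11 × 48.0) = 20.13 m.
Argument (x−vt)/(2√(Dt)) = (2.31 − 3.1632)/20.13 = -0.04238; ½·erfc(-0.04238) = 0.5239.
C = 49.2 × 0.5239 = 25.8 mg/L.

25.8 mg/L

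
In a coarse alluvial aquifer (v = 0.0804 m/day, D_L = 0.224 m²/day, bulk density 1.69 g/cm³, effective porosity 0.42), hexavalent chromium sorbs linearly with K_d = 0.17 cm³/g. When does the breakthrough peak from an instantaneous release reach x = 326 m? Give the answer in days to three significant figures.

6770 days

Retardation factor R = 1 + ρ_b·K_d/n = 1 + 1.69 × 0.17/0.42 = 1.684.
Sorption retards both mechanisms: v_R = v/R = 0.04774 m/day, D_R = D/R = 0.1330 m²/day.
Peak time from v_R²t² + 2D_R t − x² = 0: t = (√(D_R² + v_R²x²) − D_R)/v_R².
√(D_R² + v_R²x²) = √(0.1330² + 0.04774² × 326²) = 15.56; v_R² = 0.002279.
t = (15.56 − 0.1330)/0.002279 = 6770 days.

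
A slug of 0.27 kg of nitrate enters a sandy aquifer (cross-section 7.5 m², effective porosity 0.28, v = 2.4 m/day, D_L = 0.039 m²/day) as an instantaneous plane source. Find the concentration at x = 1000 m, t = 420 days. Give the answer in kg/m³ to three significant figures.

0.00337 kg/m³

For an instantaneous plane source, C(x,t) = M/(n_e·A·√(4πDt)) · exp(−(x−vt)²/(4Dt)), with n_e·A the pore (flow) area.
Plume center vt = 2.4 × 420 = 1008 m, so the well at 1000 m is 8 m upgradient of the peak.
√(4πDt) = 14.35 m, giving peak height M/(n_e·A·√(4πDt)) = 0.27/(0.28 × 7.5 × 14.35) = 0.008960 kg/m³.
(x−vt)²/(4Dt) = (-8)²/(4 × 0.039 × 420) = 0.9768; exp(−0.9768) = 0.3765.
C = 0.008960 × 0.3765 = 0.00337 kg/m³.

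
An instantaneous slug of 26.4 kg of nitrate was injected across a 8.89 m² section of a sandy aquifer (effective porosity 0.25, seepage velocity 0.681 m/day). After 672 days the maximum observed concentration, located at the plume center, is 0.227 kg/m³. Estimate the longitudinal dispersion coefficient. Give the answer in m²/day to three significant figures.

0.324 m²/day

At the plume center C_max = M/(n_e·A·√(4πDt)), so D = M²/(4πt·(n_e·A·C_max)²).
n_e·A·C_max = 0.25 × 8.89 × 0.227 = 0.5045 kg/m.
D = 26.4²/(4π × 672 × 0.5045²) = 0.324 m²/day.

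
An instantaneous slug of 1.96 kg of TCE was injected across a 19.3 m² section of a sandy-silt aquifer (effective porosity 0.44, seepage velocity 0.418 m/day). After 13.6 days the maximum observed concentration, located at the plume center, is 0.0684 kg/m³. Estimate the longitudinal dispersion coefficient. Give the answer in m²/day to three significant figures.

0.0666 m²/day

At the plume center C_max = M/(n_e·A·√(4πDt)), so D = M²/(4πt·(n_e·A·C_max)²).
n_e·A·C_max = 0.44 × 19.3 × 0.0684 = 0.5809 kg/m.
D = 1.96²/(4π × 13.6 × 0.5809²) = 0.0666 m²/day.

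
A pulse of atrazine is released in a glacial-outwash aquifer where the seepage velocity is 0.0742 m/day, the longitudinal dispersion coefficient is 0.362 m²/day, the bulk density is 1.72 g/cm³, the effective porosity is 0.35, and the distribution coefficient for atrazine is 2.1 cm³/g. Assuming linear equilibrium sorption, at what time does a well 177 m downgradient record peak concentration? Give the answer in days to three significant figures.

Retardation factor R = 1 + ρ_b·K_d/n = 1 + 1.72 × 2.1/0.35 = 11.32.
Sorption retards both mechanisms: v_R = v/R = 0.006555 m/day, D_R = D/R = 0.03198 m²/day.
Peak time from v_R²t² + 2D_R t − x² = 0: t = (√(D_R² + v_R²x²) − D_R)/v_R².
√(D_R² + v_R²x²) = √(0.03198² + 0.006555² × 177²) = 1.161; v_R² = 4.297e-05.
t = (1.161 − 0.03198)/4.297e-05 = 26300 days.

26300 days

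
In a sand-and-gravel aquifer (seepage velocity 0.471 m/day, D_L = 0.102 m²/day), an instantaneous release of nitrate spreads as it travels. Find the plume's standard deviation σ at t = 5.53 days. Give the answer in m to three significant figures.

Dispersive spreading gives a Gaussian with σ² = 2Dt; advection only shifts the center.
σ = √(2 × 0.102 × 5.53) = 1.06 m.

1.06 m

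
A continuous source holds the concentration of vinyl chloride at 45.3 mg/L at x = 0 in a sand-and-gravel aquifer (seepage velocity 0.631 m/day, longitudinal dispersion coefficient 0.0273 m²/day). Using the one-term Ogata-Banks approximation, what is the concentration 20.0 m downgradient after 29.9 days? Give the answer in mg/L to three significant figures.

8.50 mg/L

For a continuous step input, C/C₀ ≈ ½·erfc((x−vt)/(2√(Dt))).
vt = 0.631 × 29.9 = 18.8669 m and 2√(Dt) = 2√(0.0273 × 29.9) = 1.807 m.
Argument (x−vt)/(2√(Dt)) = (20.0 − 18.8669)/1.807 = 0.6271; ½·erfc(0.6271) = 0.1876.
C = 45.3 × 0.1876 = 8.50 mg/L.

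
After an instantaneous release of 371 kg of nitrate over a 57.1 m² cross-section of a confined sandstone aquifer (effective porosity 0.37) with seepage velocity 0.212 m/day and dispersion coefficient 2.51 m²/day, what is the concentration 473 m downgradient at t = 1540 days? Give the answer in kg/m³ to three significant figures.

0.0199 kg/m³

For an instantaneous plane source, C(x,t) = M/(n_e·A·√(4πDt)) · exp(−(x−vt)²/(4Dt)), with n_e·A the pore (flow) area.
Plume center vt = 0.212 × 1540 = 326.48 m, so the well at 473 m is 146.52 m downgradient of the peak.
√(4πDt) = 220.4 m, giving peak height M/(n_e·A·√(4πDt)) = 371/(0.37 × 57.1 × 220.4) = 0.07968 kg/m³.
(x−vt)²/(4Dt) = (146.52)²/(4 × 2.51 × 1540) = 1.388; exp(−1.388) = 0.2496.
C = 0.07968 × 0.2496 = 0.0199 kg/m³.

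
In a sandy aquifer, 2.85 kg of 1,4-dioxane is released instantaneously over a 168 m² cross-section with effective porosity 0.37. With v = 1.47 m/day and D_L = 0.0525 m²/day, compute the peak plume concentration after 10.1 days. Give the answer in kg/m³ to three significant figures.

The peak of an instantaneous 1D plume sits at x = vt; there the Gaussian factor is 1 and C_max = M/(n_e·A·√(4πDt)), where n_e·A is the pore area the mass is dissolved in.
√(4πDt) = √(4π × 0.0525 × 10.1) = 2.581 m, so C_max = 2.85/(0.37 × 168 × 2.581) = 0.0178 kg/m³.

0.0178 kg/m³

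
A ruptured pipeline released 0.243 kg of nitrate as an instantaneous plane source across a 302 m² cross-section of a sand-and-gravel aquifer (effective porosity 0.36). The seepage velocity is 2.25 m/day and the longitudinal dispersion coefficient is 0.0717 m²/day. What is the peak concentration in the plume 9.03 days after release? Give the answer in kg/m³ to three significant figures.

0.000784 kg/m³

The peak of an instantaneous 1D plume sits at x = vt; there the Gaussian factor is 1 and C_max = M/(n_e·A·√(4πDt)), where n_e·A is the pore area the mass is dissolved in.
√(4πDt) = √(4π × 0.0717 × 9.03) = 2.852 m, so C_max = 0.243/(0.36 × 302 × 2.852) = 0.000784 kg/m³.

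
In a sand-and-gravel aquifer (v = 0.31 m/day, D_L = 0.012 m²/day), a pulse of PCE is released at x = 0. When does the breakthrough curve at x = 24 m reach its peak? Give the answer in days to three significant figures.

For the 1D instantaneous-source solution, setting ∂C/∂t = 0 at fixed x gives v²t² + 2Dt − x² = 0, so t = (√(D² + v²x²) − D)/v².
√(D² + v²x²) = √(0.012² + 0.31² × 24²) = 7.440; v² = 0.0961.
t = (7.440 − 0.012)/0.0961 = 77.3 days (vs. the pure-advection estimate x/v = 77.4 d).

77.3 days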